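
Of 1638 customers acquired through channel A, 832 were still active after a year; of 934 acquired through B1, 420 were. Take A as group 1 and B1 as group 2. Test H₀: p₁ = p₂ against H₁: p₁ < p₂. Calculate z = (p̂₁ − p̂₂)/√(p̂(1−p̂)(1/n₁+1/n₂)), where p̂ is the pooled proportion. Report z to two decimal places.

z = 2.84

p̂₁ = 832/1638 ≈ 0.5079, p̂₂ = 420/934 ≈ 0.4497.
Pooled p̂ = (832+420)/(1638+934) = 1252/2572 = 0.4868.
SE = √(0.249825 × 0.00168116) = 0.0205.
z = (0.5079 − 0.4497)/0.0205 = 0.0582/0.0205 = 2.84.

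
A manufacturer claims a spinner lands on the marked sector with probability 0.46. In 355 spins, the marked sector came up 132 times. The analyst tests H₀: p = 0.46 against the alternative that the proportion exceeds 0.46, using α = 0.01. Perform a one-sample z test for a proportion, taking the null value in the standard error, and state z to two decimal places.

z = -3.33

p̂ = 132/355 = 0.3718.
SE = √(p₀(1−p₀)/n) = √(0.2484/355) = 0.0265.
z = (0.3718 − 0.46)/0.0265 = -0.0882/0.0265 = -3.33.
p-value = P(Z > -3.333) ≈ 0.9996. With α = 0.01, fail to reject H₀.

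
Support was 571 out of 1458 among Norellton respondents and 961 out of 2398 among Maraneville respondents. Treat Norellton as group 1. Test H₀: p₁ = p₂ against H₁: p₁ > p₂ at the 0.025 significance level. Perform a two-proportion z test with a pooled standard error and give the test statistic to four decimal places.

z = -0.5611

p̂₁ = 571/1458 ≈ 0.391632, p̂₂ = 961/2398 ≈ 0.400751.
Pooled p̂ = (571+961)/(1458+2398) = 1532/3856 = 0.397303.
SE = √(0.239453 × 0.00110289) = 0.016251.
z = (0.391632 − 0.400751)/0.016251 = -0.009119/0.016251 = -0.5611.
p-value = P(Z > -0.561) ≈ 0.7126. With α = 0.025, fail to reject H₀.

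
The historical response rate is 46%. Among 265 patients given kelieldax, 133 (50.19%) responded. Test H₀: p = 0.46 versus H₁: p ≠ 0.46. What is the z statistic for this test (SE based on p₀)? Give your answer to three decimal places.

z = 1.368

p̂ = 133/265 ≈ 0.50189.
Standard error under H₀: √(0.46×0.54/265) = 0.03062.
z = (0.50189 − 0.46)/0.03062 = 0.04189/0.03062 = 1.368.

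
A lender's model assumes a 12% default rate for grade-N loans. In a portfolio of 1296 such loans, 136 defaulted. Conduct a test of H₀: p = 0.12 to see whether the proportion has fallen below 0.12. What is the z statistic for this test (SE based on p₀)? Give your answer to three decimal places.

z = -1.669

p̂ = 136/1296 = 0.104938.
Standard error under H₀: √(0.12×0.88/1296) = 0.009027.
z = (0.104938 − 0.12)/0.009027 = -0.015062/0.009027 = -1.669.
p-value = P(Z < -1.669) ≈ 0.0476.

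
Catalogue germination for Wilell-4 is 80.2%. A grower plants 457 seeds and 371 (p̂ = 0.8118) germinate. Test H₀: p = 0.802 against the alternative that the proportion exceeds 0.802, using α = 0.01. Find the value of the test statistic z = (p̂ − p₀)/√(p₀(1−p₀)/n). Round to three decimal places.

z = 0.527

p̂ = 371/457 = 0.81182.
SE = √(p₀(1−p₀)/n) = √(0.1588/457) = 0.01864.
z = (0.81182 − 0.802)/0.01864 = 0.00982/0.01864 = 0.527.
p-value = P(Z > 0.527) ≈ 0.2992. With α = 0.01, fail to reject H₀.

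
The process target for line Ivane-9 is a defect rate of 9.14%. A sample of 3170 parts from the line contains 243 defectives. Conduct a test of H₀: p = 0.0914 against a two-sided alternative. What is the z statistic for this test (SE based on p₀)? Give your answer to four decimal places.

p̂ = 243/3170 = 0.0766562.
Standard error under H₀: √(0.0914×0.9086/3170) = 0.0051183.
z = (0.0766562 − 0.0914)/0.0051183 = -0.0147438/0.0051183 = -2.8806.
p-value = 2·P(Z > 2.881) ≈ 0.0040.

z = -2.8806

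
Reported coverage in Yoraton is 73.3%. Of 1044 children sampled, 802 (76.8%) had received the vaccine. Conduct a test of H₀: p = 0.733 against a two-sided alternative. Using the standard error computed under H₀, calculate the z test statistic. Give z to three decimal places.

z = 2.571

p̂ = 802/1044 ≈ 0.76820.
Under H₀, SE = √(0.733·0.267/1044) = √(0.000187463) = 0.01369.
z = (0.76820 − 0.733)/0.01369 = 0.03520/0.01369 = 2.571.
p-value = 2·P(Z > 2.571) ≈ 0.0101.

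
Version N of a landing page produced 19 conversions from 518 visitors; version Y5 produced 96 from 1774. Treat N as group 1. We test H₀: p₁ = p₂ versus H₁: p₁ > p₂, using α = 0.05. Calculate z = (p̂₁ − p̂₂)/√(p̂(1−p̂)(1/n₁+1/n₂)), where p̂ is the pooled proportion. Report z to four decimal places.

z = -1.5992

p̂₁ = 19/518 ≈ 0.0366795, p̂₂ = 96/1774 ≈ 0.0541150.
Pooled p̂ = (19+96)/(518+1774) = 115/2292 = 0.0501745.
SE = √(p̂(1−p̂)(1/n₁+1/n₂)) = √(0.0501745·0.9498255·0.0024942) = √(0.000118866) = 0.0109026.
z = (0.0366795 − 0.0541150)/0.0109026 = -0.0174355/0.0109026 = -1.5992.
p-value = P(Z > -1.599) ≈ 0.9451. With α = 0.05, fail to reject H₀.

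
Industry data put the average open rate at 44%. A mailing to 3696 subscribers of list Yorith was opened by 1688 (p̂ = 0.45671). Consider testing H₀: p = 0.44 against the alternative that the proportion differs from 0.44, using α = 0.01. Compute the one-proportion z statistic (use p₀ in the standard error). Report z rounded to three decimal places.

p̂ = 1688/3696 = 0.456710.
Standard error under H₀: √(0.44×0.56/3696) = 0.008165.
z = (0.456710 − 0.44)/0.008165 = 0.016710/0.008165 = 2.047.
Two-sided p-value ≈ 2·Φ(−2.047) = 0.0407; since p > α = 0.01, fail to reject H₀.

z = 2.047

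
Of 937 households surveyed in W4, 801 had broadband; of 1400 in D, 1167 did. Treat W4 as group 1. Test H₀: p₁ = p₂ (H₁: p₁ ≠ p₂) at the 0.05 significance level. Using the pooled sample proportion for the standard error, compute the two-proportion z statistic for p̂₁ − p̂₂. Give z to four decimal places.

p̂₁ = 801/937 = 0.8548559, p̂₂ = 1167/1400 = 0.8335714.
Pooled p̂ = (801+1167)/(937+1400) = 1968/2337 = 0.8421053.
SE = √(0.132964 × 0.00178152) = 0.0153908.
z = (0.8548559 − 0.8335714)/0.0153908 = 0.0212845/0.0153908 = 1.3829.
p-value = 2·P(Z > 1.383) ≈ 0.1667; since p > α = 0.05, fail to reject H₀.

z = 1.3829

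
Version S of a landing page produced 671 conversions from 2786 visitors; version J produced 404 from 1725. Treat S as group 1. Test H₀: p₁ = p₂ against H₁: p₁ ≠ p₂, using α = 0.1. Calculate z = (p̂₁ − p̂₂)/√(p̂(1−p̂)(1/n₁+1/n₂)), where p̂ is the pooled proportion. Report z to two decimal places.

z = 0.51

p̂₁ = 671/2786 ≈ 0.24085, p̂₂ = 404/1725 ≈ 0.23420.
Pooled p̂ = (671+404)/(2786+1725) = 1075/4511 = 0.23831.
SE = √(0.181516 × 0.000938648) = 0.01305.
z = (0.24085 − 0.23420)/0.01305 = 0.00665/0.01305 = 0.51.
Two-sided p-value ≈ 2·Φ(−0.509) = 0.6107, so at α = 0.1 we fail to reject H₀.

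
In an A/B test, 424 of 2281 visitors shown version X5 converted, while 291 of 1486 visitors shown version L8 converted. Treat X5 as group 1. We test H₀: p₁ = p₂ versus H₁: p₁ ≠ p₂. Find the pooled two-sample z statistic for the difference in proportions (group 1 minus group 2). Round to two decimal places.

p̂₁ = 424/2281 = 0.1859, p̂₂ = 291/1486 = 0.1958.
Pooled p̂ = (424+291)/(2281+1486) = 715/3767 = 0.1898.
SE = √(p̂(1−p̂)(1/n₁+1/n₂)) = √(0.1898·0.8102·0.00111135) = √(0.000170903) = 0.0131.
z = (0.1859 − 0.1958)/0.0131 = -0.0099/0.0131 = -0.76.
Two-sided p-value ≈ 2·Φ(−0.761) = 0.4468.

z = -0.76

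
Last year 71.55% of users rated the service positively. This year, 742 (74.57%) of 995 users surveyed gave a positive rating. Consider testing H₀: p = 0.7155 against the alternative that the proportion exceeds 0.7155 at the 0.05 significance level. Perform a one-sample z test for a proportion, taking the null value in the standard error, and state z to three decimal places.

z = 2.113

p̂ = 742/995 = 0.745729.
SE = √(p₀(1−p₀)/n) = √(0.20356/995) = 0.014303.
z = (0.745729 − 0.7155)/0.014303 = 0.030229/0.014303 = 2.113.
p-value = P(Z > 2.113) ≈ 0.0173, so at α = 0.05 we reject H₀.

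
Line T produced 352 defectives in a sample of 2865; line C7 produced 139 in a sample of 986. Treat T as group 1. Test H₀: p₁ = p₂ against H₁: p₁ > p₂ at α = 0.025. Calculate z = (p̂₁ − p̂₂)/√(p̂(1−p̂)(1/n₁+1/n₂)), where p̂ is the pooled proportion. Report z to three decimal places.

z = -1.471

p̂₁ = 352/2865 ≈ 0.12286, p̂₂ = 139/986 ≈ 0.14097.
Pooled p̂ = (352+139)/(2865+986) = 491/3851 = 0.12750.
SE = √(p̂(1−p̂)(1/n₁+1/n₂)) = √(0.12750·0.87250·0.00136324) = √(0.000151651) = 0.01231.
z = (0.12286 − 0.14097)/0.01231 = -0.01811/0.01231 = -1.471.
p-value = P(Z > -1.471) ≈ 0.9293; since p > α = 0.025, fail to reject H₀.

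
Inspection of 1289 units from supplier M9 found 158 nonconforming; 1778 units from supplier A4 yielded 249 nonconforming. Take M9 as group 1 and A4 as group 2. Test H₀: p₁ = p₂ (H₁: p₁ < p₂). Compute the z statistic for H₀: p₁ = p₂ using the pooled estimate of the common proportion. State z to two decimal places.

z = -1.41

p̂₁ = 158/1289 = 0.12258, p̂₂ = 249/1778 = 0.14004.
Pooled p̂ = (158+249)/(1289+1778) = 407/3067 = 0.13270.
SE = √(p̂(1−p̂)(1/n₁+1/n₂)) = √(0.13270·0.86730·0.00133822) = √(0.00015402) = 0.01241.
z = (0.12258 − 0.14004)/0.01241 = -0.01746/0.01241 = -1.41.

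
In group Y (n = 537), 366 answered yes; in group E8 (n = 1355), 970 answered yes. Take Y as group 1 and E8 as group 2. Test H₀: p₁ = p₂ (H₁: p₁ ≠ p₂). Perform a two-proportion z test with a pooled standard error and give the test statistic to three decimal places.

p̂₁ = 366/537 = 0.68156, p̂₂ = 970/1355 = 0.71587.
Pooled p̂ = (366+970)/(537+1355) = 1336/1892 = 0.70613.
SE = √(p̂(1−p̂)(1/n₁+1/n₂)) = √(0.70613·0.29387·0.0026002) = √(0.000539568) = 0.02323.
z = (0.68156 − 0.71587)/0.02323 = -0.03431/0.02323 = -1.477.

z = -1.477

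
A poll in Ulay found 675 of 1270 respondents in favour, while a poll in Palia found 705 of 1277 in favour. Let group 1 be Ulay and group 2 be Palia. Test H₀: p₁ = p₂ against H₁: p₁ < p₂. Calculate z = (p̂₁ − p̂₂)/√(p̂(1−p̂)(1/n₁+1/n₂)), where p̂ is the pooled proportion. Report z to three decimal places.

p̂₁ = 675/1270 = 0.53150, p̂₂ = 705/1277 = 0.55208.
Pooled p̂ = (675+705)/(1270+1277) = 1380/2547 = 0.54181.
SE = √(0.248252 × 0.00157049) = 0.01975.
z = (0.53150 − 0.55208)/0.01975 = -0.02058/0.01975 = -1.042.

z = -1.042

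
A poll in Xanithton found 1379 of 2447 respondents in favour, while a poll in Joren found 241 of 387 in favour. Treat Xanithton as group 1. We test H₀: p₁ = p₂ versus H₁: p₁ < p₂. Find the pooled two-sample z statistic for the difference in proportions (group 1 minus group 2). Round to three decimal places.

z = -2.187

p̂₁ = 1379/2447 ≈ 0.56355, p̂₂ = 241/387 ≈ 0.62274.
Pooled p̂ = (1379+241)/(2447+387) = 1620/2834 = 0.57163.
SE = √(p̂(1−p̂)(1/n₁+1/n₂)) = √(0.57163·0.42837·0.00299264) = √(0.000732806) = 0.02707.
z = (0.56355 − 0.62274)/0.02707 = -0.05919/0.02707 = -2.187.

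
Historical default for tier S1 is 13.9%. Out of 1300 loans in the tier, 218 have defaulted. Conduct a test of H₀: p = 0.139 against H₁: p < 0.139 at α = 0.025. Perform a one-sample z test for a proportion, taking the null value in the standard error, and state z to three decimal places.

p̂ = 218/1300 = 0.167692.
Standard error under H₀: √(0.139×0.861/1300) = 0.009595.
z = (0.167692 − 0.139)/0.009595 = 0.028692/0.009595 = 2.990.
p-value = P(Z < 2.990) ≈ 0.9986, so at α = 0.025 we fail to reject H₀.

z = 2.990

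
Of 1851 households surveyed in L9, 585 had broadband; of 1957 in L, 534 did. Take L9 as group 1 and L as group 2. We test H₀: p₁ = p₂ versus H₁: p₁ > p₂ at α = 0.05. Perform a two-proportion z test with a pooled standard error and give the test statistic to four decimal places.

p̂₁ = 585/1851 = 0.3160454, p̂₂ = 534/1957 = 0.2728666.
Pooled p̂ = (585+534)/(1851+1957) = 1119/3808 = 0.2938550.
SE = √(p̂(1−p̂)(1/n₁+1/n₂)) = √(0.2938550·0.7061450·0.00105123) = √(0.000218136) = 0.0147694.
z = (0.3160454 − 0.2728666)/0.0147694 = 0.0431788/0.0147694 = 2.9235.
p-value = P(Z > 2.924) ≈ 0.0017, so at α = 0.05 we reject H₀.

z = 2.9235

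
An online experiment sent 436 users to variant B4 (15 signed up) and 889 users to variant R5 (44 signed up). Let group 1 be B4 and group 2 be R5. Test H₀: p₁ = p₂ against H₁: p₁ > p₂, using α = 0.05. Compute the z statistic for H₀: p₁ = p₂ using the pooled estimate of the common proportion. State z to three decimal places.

p̂₁ = 15/436 = 0.03440, p̂₂ = 44/889 = 0.04949.
Pooled p̂ = (15+44)/(436+889) = 59/1325 = 0.04453.
SE = √(0.0425455 × 0.00341844) = 0.01206.
z = (0.03440 − 0.04949)/0.01206 = -0.01509/0.01206 = -1.251.
p-value = P(Z > -1.251) ≈ 0.8946. With α = 0.05, fail to reject H₀.

z = -1.251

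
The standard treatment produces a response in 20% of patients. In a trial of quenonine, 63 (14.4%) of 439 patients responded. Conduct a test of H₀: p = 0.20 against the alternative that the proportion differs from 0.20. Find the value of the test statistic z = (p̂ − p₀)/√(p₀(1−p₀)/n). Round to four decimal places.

z = -2.9591

p̂ = 63/439 = 0.143508.
SE = √(p₀(1−p₀)/n) = √(0.16/439) = 0.019091.
z = (0.143508 − 0.2)/0.019091 = -0.056492/0.019091 = -2.9591.
p-value = 2·P(Z > 2.959) ≈ 0.0031.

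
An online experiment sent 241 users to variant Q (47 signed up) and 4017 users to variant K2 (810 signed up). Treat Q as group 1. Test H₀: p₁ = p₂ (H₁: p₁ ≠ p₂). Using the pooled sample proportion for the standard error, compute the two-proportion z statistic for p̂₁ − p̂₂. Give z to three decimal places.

p̂₁ = 47/241 ≈ 0.19502, p̂₂ = 810/4017 ≈ 0.20164.
Pooled p̂ = (47+810)/(241+4017) = 857/4258 = 0.20127.
SE = √(0.160759 × 0.00439832) = 0.02659.
z = (0.19502 − 0.20164)/0.02659 = -0.00662/0.02659 = -0.249.

z = -0.249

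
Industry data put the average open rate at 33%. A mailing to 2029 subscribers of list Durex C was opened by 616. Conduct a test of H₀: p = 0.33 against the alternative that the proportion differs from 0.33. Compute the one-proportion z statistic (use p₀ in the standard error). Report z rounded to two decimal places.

p̂ = 616/2029 ≈ 0.30360.
Under H₀, SE = √(0.33·0.67/2029) = √(0.00010897) = 0.01044.
z = (0.30360 − 0.33)/0.01044 = -0.02640/0.01044 = -2.53.

z = -2.53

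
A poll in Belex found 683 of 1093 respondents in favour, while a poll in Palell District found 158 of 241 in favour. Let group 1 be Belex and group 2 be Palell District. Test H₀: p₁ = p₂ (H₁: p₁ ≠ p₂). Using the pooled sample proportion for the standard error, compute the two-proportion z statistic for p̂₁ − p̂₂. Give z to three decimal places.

p̂₁ = 683/1093 ≈ 0.62489, p̂₂ = 158/241 ≈ 0.65560.
Pooled p̂ = (683+158)/(1093+241) = 841/1334 = 0.63043.
SE = √(0.232987 × 0.00506429) = 0.03435.
z = (0.62489 − 0.65560)/0.03435 = -0.03071/0.03435 = -0.894.

z = -0.894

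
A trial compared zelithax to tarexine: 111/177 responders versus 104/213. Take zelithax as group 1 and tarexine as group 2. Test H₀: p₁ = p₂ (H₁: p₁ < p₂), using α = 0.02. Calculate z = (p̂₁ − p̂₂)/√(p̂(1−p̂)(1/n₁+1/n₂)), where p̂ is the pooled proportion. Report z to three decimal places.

z = 2.745

p̂₁ = 111/177 ≈ 0.62712, p̂₂ = 104/213 ≈ 0.48826.
Pooled p̂ = (111+104)/(177+213) = 215/390 = 0.55128.
SE = √(0.24737 × 0.0103446) = 0.05059.
z = (0.62712 − 0.48826)/0.05059 = 0.13886/0.05059 = 2.745.
p-value = P(Z < 2.745) ≈ 0.9970. With α = 0.02, fail to reject H₀.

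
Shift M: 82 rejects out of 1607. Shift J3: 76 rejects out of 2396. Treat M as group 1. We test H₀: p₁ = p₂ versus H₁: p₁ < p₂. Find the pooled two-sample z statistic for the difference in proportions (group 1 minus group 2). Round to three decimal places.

z = 3.075

p̂₁ = 82/1607 = 0.05103, p̂₂ = 76/2396 = 0.03172.
Pooled p̂ = (82+76)/(1607+2396) = 158/4003 = 0.03947.
SE = √(p̂(1−p̂)(1/n₁+1/n₂)) = √(0.03947·0.96053·0.00103964) = √(3.94153e-05) = 0.00628.
z = (0.05103 − 0.03172)/0.00628 = 0.01931/0.00628 = 3.075.
p-value = P(Z < 3.075) ≈ 0.9989.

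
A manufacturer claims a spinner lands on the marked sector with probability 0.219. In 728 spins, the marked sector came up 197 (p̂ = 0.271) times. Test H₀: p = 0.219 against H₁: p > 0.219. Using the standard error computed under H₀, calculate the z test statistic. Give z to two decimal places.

p̂ = 197/728 ≈ 0.2706.
Under H₀, SE = √(0.219·0.781/728) = √(0.000234944) = 0.0153.
z = (0.2706 − 0.219)/0.0153 = 0.0516/0.0153 = 3.37.

z = 3.37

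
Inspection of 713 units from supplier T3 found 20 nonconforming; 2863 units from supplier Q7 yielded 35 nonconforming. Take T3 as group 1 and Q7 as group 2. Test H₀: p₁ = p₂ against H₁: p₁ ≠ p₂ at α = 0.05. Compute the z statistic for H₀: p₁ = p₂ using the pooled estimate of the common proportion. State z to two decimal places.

z = 3.07

p̂₁ = 20/713 ≈ 0.02805, p̂₂ = 35/2863 ≈ 0.01222.
Pooled p̂ = (20+35)/(713+2863) = 55/3576 = 0.01538.
SE = √(0.0151438 × 0.00175181) = 0.00515.
z = (0.02805 − 0.01222)/0.00515 = 0.01583/0.00515 = 3.07.
Two-sided p-value ≈ 2·Φ(−3.073) = 0.0021, so at α = 0.05 we reject H₀.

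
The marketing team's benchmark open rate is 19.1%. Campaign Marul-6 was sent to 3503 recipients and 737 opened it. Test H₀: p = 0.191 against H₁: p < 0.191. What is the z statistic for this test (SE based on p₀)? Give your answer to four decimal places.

z = 2.9197

p̂ = 737/3503 = 0.21039109.
Standard error under H₀: √(0.191×0.809/3503) = 0.00664157.
z = (0.21039109 − 0.191)/0.00664157 = 0.01939109/0.00664157 = 2.9197.
p-value = P(Z < 2.920) ≈ 0.9982.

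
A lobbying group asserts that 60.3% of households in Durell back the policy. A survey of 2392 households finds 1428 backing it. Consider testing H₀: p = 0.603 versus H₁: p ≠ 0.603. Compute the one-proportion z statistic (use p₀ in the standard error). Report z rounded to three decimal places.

z = -0.601

p̂ = 1428/2392 = 0.59699.
SE = √(p₀(1−p₀)/n) = √(0.23939/2392) = 0.01000.
z = (0.59699 − 0.603)/0.01000 = -0.00601/0.01000 = -0.601.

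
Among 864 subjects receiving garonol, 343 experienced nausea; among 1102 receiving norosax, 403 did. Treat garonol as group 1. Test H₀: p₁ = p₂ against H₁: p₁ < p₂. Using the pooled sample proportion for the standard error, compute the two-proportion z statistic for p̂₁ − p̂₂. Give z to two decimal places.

z = 1.42

p̂₁ = 343/864 ≈ 0.3970, p̂₂ = 403/1102 ≈ 0.3657.
Pooled p̂ = (343+403)/(864+1102) = 746/1966 = 0.3795.
SE = √(p̂(1−p̂)(1/n₁+1/n₂)) = √(0.3795·0.6205·0.00206485) = √(0.000486205) = 0.0221.
z = (0.3970 − 0.3657)/0.0221 = 0.0313/0.0221 = 1.42.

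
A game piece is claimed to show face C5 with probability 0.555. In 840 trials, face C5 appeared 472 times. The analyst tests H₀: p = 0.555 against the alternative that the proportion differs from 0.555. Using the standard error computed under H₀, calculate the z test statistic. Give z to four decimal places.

z = 0.4027

p̂ = 472/840 = 0.561905.
Under H₀, SE = √(0.555·0.445/840) = √(0.000294018) = 0.017147.
z = (0.561905 − 0.555)/0.017147 = 0.006905/0.017147 = 0.4027.
Two-sided p-value ≈ 2·Φ(−0.403) = 0.6872.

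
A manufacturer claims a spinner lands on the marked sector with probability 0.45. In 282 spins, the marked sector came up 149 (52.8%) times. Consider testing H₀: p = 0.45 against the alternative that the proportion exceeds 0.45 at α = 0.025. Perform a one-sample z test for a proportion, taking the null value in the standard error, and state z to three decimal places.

z = 2.645

p̂ = 149/282 = 0.52837.
SE = √(p₀(1−p₀)/n) = √(0.2475/282) = 0.02963.
z = (0.52837 − 0.45)/0.02963 = 0.07837/0.02963 = 2.645.
p-value = P(Z > 2.645) ≈ 0.0041; since p < α = 0.025, reject H₀.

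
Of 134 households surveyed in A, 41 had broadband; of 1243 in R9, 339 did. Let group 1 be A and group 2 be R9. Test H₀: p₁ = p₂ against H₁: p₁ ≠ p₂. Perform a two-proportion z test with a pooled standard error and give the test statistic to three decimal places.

p̂₁ = 41/134 ≈ 0.30597, p̂₂ = 339/1243 ≈ 0.27273.
Pooled p̂ = (41+339)/(134+1243) = 380/1377 = 0.27596.
SE = √(0.199807 × 0.00826719) = 0.04064.
z = (0.30597 − 0.27273)/0.04064 = 0.03324/0.04064 = 0.818.

z = 0.818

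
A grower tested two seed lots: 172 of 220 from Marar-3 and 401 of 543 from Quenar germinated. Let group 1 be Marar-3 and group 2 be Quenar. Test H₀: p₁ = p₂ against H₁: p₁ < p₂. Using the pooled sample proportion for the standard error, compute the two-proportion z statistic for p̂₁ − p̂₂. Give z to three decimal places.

p̂₁ = 172/220 = 0.78182, p̂₂ = 401/543 = 0.73849.
Pooled p̂ = (172+401)/(220+543) = 573/763 = 0.75098.
SE = √(p̂(1−p̂)(1/n₁+1/n₂)) = √(0.75098·0.24902·0.00638708) = √(0.00119443) = 0.03456.
z = (0.78182 − 0.73849)/0.03456 = 0.04333/0.03456 = 1.254.
p-value = P(Z < 1.254) ≈ 0.8950.

z = 1.254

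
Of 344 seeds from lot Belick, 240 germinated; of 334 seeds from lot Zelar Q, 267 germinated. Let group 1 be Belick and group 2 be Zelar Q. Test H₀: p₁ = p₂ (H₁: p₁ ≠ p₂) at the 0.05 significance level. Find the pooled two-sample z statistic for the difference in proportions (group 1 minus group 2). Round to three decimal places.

p̂₁ = 240/344 = 0.69767, p̂₂ = 267/334 = 0.79940.
Pooled p̂ = (240+267)/(344+334) = 507/678 = 0.74779.
SE = √(0.188601 × 0.00590099) = 0.03336.
z = (0.69767 − 0.79940)/0.03336 = -0.10173/0.03336 = -3.049.
p-value = 2·P(Z > 3.049) ≈ 0.0023, so at α = 0.05 we reject H₀.

z = -3.049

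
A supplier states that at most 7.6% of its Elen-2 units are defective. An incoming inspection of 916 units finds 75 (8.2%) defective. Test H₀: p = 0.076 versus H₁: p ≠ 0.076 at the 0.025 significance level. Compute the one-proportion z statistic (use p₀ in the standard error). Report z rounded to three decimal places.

z = 0.671

p̂ = 75/916 ≈ 0.08188.
Under H₀, SE = √(0.076·0.924/916) = √(7.66638e-05) = 0.00876.
z = (0.08188 − 0.076)/0.00876 = 0.00588/0.00876 = 0.671.
Two-sided p-value ≈ 2·Φ(−0.671) = 0.5020. With α = 0.025, fail to reject H₀.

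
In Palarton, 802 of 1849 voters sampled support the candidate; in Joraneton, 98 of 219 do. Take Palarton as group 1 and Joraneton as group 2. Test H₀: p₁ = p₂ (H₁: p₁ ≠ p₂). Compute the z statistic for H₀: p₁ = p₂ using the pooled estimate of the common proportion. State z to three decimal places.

p̂₁ = 802/1849 ≈ 0.43375, p̂₂ = 98/219 ≈ 0.44749.
Pooled p̂ = (802+98)/(1849+219) = 900/2068 = 0.43520.
SE = √(p̂(1−p̂)(1/n₁+1/n₂)) = √(0.43520·0.56480·0.00510704) = √(0.00125532) = 0.03543.
z = (0.43375 − 0.44749)/0.03543 = -0.01374/0.03543 = -0.388.

z = -0.388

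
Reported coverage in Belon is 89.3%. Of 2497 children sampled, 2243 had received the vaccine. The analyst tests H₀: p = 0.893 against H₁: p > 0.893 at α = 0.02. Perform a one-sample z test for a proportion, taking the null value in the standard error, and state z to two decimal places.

z = 0.85

p̂ = 2243/2497 = 0.8983.
SE = √(p₀(1−p₀)/n) = √(0.095551/2497) = 0.0062.
z = (0.8983 − 0.893)/0.0062 = 0.0053/0.0062 = 0.85.
p-value = P(Z > 0.853) ≈ 0.1968; since p > α = 0.02, fail to reject H₀.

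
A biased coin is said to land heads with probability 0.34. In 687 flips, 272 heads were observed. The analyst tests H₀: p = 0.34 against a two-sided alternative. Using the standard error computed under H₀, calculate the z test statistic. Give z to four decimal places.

p̂ = 272/687 ≈ 0.395924.
Standard error under H₀: √(0.34×0.66/687) = 0.018073.
z = (0.395924 − 0.34)/0.018073 = 0.055924/0.018073 = 3.0943.
p-value = 2·P(Z > 3.094) ≈ 0.0020.

z = 3.0943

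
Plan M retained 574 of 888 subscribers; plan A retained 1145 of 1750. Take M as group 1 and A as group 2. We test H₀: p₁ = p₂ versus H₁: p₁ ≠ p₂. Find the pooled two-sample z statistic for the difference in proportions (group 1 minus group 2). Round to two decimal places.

z = -0.40

p̂₁ = 574/888 ≈ 0.6464, p̂₂ = 1145/1750 ≈ 0.6543.
Pooled p̂ = (574+1145)/(888+1750) = 1719/2638 = 0.6516.
SE = √(0.227008 × 0.00169755) = 0.0196.
z = (0.6464 − 0.6543)/0.0196 = -0.0079/0.0196 = -0.40.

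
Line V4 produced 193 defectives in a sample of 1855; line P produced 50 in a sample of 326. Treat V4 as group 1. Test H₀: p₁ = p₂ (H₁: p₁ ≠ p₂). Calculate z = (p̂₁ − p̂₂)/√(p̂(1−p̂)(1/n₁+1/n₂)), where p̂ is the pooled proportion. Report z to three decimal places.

z = -2.611

p̂₁ = 193/1855 = 0.104043, p̂₂ = 50/326 = 0.153374.
Pooled p̂ = (193+50)/(1855+326) = 243/2181 = 0.111417.
SE = √(0.0990031 × 0.00360657) = 0.018896.
z = (0.104043 − 0.153374)/0.018896 = -0.049331/0.018896 = -2.611.
Two-sided p-value ≈ 2·Φ(−2.611) = 0.0090.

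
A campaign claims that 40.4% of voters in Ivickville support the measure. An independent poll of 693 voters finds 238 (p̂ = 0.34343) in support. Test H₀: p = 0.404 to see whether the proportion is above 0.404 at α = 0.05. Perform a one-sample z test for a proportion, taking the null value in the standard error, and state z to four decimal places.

z = -3.2492

p̂ = 238/693 ≈ 0.343434.
Standard error under H₀: √(0.404×0.596/693) = 0.018640.
z = (0.343434 − 0.404)/0.018640 = -0.060566/0.018640 = -3.2492.
p-value = P(Z > -3.249) ≈ 0.9994. With α = 0.05, fail to reject H₀.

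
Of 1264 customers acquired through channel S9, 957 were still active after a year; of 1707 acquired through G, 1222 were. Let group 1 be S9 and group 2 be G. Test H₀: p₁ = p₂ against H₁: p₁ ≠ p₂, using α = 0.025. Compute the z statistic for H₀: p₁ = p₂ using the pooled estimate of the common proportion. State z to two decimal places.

p̂₁ = 957/1264 = 0.7571, p̂₂ = 1222/1707 = 0.7159.
Pooled p̂ = (957+1222)/(1264+1707) = 2179/2971 = 0.7334.
SE = √(p̂(1−p̂)(1/n₁+1/n₂)) = √(0.7334·0.2666·0.00137696) = √(0.000269215) = 0.0164.
z = (0.7571 − 0.7159)/0.0164 = 0.0412/0.0164 = 2.51.
Two-sided p-value ≈ 2·Φ(−2.514) = 0.0119, so at α = 0.025 we reject H₀.

z = 2.51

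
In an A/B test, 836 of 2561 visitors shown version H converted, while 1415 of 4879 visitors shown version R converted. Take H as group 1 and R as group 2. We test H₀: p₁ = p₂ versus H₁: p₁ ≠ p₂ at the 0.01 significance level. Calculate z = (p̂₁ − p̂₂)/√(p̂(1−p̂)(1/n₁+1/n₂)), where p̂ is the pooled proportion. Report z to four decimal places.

p̂₁ = 836/2561 = 0.3264350, p̂₂ = 1415/4879 = 0.2900184.
Pooled p̂ = (836+1415)/(2561+4879) = 2251/7440 = 0.3025538.
SE = √(0.211015 × 0.000595433) = 0.0112092.
z = (0.3264350 − 0.2900184)/0.0112092 = 0.0364166/0.0112092 = 3.2488.
Two-sided p-value ≈ 2·Φ(−3.249) = 0.0012; since p < α = 0.01, reject H₀.

z = 3.2488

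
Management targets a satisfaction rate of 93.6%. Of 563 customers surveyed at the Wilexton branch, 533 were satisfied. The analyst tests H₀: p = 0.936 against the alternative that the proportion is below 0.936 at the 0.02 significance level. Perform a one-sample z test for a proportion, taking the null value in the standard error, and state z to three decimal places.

p̂ = 533/563 ≈ 0.946714.
SE = √(p₀(1−p₀)/n) = √(0.059904/563) = 0.010315.
z = (0.946714 − 0.936)/0.010315 = 0.010714/0.010315 = 1.039.
p-value = P(Z < 1.039) ≈ 0.8505. With α = 0.02, fail to reject H₀.

z = 1.039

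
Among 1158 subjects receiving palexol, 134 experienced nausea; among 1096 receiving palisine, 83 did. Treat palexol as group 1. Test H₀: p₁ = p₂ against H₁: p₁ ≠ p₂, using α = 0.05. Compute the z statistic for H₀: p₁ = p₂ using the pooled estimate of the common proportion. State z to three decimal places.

p̂₁ = 134/1158 ≈ 0.11572, p̂₂ = 83/1096 ≈ 0.07573.
Pooled p̂ = (134+83)/(1158+1096) = 217/2254 = 0.09627.
SE = √(0.0870047 × 0.00177597) = 0.01243.
z = (0.11572 − 0.07573)/0.01243 = 0.03999/0.01243 = 3.217.
Two-sided p-value ≈ 2·Φ(−3.217) = 0.0013; since p < α = 0.05, reject H₀.

z = 3.217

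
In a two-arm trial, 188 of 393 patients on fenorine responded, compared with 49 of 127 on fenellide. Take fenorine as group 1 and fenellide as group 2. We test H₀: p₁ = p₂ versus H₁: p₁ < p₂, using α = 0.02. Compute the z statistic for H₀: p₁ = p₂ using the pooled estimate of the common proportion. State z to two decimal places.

p̂₁ = 188/393 ≈ 0.4784, p̂₂ = 49/127 ≈ 0.3858.
Pooled p̂ = (188+49)/(393+127) = 237/520 = 0.4558.
SE = √(p̂(1−p̂)(1/n₁+1/n₂)) = √(0.4558·0.5442·0.0104185) = √(0.00258425) = 0.0508.
z = (0.4784 − 0.3858)/0.0508 = 0.0926/0.0508 = 1.82.
p-value = P(Z < 1.820) ≈ 0.9657. With α = 0.02, fail to reject H₀.

z = 1.82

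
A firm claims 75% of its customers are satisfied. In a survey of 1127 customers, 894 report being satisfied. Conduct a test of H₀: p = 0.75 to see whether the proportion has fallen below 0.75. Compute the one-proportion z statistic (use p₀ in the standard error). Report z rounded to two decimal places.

z = 3.35

p̂ = 894/1127 ≈ 0.79326.
Under H₀, SE = √(0.75·0.25/1127) = √(0.000166371) = 0.01290.
z = (0.79326 − 0.75)/0.01290 = 0.04326/0.01290 = 3.35.
p-value = P(Z < 3.354) ≈ 0.9996.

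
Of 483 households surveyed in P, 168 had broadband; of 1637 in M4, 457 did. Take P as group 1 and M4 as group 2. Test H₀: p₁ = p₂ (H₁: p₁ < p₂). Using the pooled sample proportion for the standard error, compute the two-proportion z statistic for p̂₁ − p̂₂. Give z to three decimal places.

p̂₁ = 168/483 ≈ 0.34783, p̂₂ = 457/1637 ≈ 0.27917.
Pooled p̂ = (168+457)/(483+1637) = 625/2120 = 0.29481.
SE = √(p̂(1−p̂)(1/n₁+1/n₂)) = √(0.29481·0.70519·0.00268127) = √(0.000557429) = 0.02361.
z = (0.34783 − 0.27917)/0.02361 = 0.06866/0.02361 = 2.908.
p-value = P(Z < 2.908) ≈ 0.9982.

z = 2.908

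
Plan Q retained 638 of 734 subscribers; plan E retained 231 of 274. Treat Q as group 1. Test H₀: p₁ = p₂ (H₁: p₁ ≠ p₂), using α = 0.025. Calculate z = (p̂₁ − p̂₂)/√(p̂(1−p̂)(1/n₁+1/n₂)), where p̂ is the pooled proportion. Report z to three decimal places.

z = 1.071

p̂₁ = 638/734 = 0.86921, p̂₂ = 231/274 = 0.84307.
Pooled p̂ = (638+231)/(734+274) = 869/1008 = 0.86210.
SE = √(0.118881 × 0.00501203) = 0.02441.
z = (0.86921 − 0.84307)/0.02441 = 0.02614/0.02441 = 1.071.
Two-sided p-value ≈ 2·Φ(−1.071) = 0.2841; since p > α = 0.025, fail to reject H₀.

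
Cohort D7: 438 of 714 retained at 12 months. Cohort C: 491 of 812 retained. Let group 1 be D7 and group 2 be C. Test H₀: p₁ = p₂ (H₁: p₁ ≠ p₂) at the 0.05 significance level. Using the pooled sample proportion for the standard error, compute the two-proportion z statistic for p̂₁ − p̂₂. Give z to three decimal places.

p̂₁ = 438/714 = 0.61345, p̂₂ = 491/812 = 0.60468.
Pooled p̂ = (438+491)/(714+812) = 929/1526 = 0.60878.
SE = √(0.238167 × 0.00263209) = 0.02504.
z = (0.61345 − 0.60468)/0.02504 = 0.00877/0.02504 = 0.350.
p-value = 2·P(Z > 0.350) ≈ 0.7263; since p > α = 0.05, fail to reject H₀.

z = 0.350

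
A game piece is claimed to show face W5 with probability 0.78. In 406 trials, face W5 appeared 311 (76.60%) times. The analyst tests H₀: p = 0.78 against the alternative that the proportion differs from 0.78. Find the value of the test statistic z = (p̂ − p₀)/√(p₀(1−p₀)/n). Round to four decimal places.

z = -0.6805

p̂ = 311/406 = 0.766010.
Under H₀, SE = √(0.78·0.22/406) = √(0.00042266) = 0.020559.
z = (0.766010 − 0.78)/0.020559 = -0.013990/0.020559 = -0.6805.
Two-sided p-value ≈ 2·Φ(−0.680) = 0.4962.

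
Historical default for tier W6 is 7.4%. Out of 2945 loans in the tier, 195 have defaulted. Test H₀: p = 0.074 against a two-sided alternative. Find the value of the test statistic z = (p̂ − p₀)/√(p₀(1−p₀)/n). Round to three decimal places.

z = -1.614

p̂ = 195/2945 ≈ 0.066214.
Standard error under H₀: √(0.074×0.926/2945) = 0.004824.
z = (0.066214 − 0.074)/0.004824 = -0.007786/0.004824 = -1.614.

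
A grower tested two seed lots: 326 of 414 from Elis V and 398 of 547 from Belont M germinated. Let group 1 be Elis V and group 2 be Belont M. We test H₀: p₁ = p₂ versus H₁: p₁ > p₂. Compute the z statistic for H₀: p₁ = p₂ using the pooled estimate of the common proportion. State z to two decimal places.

z = 2.13

p̂₁ = 326/414 ≈ 0.7874, p̂₂ = 398/547 ≈ 0.7276.
Pooled p̂ = (326+398)/(414+547) = 724/961 = 0.7534.
SE = √(0.185798 × 0.00424361) = 0.0281.
z = (0.7874 − 0.7276)/0.0281 = 0.0598/0.0281 = 2.13.
p-value = P(Z > 2.131) ≈ 0.0165.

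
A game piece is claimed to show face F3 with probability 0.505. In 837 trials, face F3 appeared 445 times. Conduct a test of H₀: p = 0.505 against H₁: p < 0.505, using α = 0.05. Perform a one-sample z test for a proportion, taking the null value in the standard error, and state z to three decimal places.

p̂ = 445/837 ≈ 0.53166.
Under H₀, SE = √(0.505·0.495/837) = √(0.000298656) = 0.01728.
z = (0.53166 − 0.505)/0.01728 = 0.02666/0.01728 = 1.543.
p-value = P(Z < 1.543) ≈ 0.9386. With α = 0.05, fail to reject H₀.

z = 1.543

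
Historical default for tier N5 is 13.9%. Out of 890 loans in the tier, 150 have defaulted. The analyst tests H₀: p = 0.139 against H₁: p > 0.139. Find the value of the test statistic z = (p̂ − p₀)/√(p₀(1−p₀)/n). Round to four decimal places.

z = 2.5473

p̂ = 150/890 ≈ 0.168539.
Standard error under H₀: √(0.139×0.861/890) = 0.011596.
z = (0.168539 − 0.139)/0.011596 = 0.029539/0.011596 = 2.5473.
p-value = P(Z > 2.547) ≈ 0.0054.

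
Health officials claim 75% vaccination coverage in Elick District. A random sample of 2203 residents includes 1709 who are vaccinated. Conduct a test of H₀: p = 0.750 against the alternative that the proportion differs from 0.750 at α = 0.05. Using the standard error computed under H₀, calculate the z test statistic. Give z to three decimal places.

z = 2.792

p̂ = 1709/2203 ≈ 0.775760.
Under H₀, SE = √(0.75·0.25/2203) = √(8.51112e-05) = 0.009226.
z = (0.775760 − 0.75)/0.009226 = 0.025760/0.009226 = 2.792.
Two-sided p-value ≈ 2·Φ(−2.792) = 0.0052; since p < α = 0.05, reject H₀.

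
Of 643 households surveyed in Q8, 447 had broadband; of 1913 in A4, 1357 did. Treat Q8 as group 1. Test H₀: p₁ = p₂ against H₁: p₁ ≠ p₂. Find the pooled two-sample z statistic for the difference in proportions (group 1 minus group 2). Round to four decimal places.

p̂₁ = 447/643 ≈ 0.695179, p̂₂ = 1357/1913 ≈ 0.709357.
Pooled p̂ = (447+1357)/(643+1913) = 1804/2556 = 0.705790.
SE = √(p̂(1−p̂)(1/n₁+1/n₂)) = √(0.705790·0.294210·0.00207795) = √(0.000431487) = 0.020772.
z = (0.695179 − 0.709357)/0.020772 = -0.014178/0.020772 = -0.6826.
p-value = 2·P(Z > 0.683) ≈ 0.4949.

z = -0.6826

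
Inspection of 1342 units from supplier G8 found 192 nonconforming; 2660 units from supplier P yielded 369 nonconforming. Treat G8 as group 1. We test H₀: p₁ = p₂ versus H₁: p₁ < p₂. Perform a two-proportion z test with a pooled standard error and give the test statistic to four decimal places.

p̂₁ = 192/1342 ≈ 0.143070, p̂₂ = 369/2660 ≈ 0.138722.
Pooled p̂ = (192+369)/(1342+2660) = 561/4002 = 0.140180.
SE = √(p̂(1−p̂)(1/n₁+1/n₂)) = √(0.140180·0.859820·0.0011211) = √(0.000135125) = 0.011624.
z = (0.143070 − 0.138722)/0.011624 = 0.004348/0.011624 = 0.3741.

z = 0.3741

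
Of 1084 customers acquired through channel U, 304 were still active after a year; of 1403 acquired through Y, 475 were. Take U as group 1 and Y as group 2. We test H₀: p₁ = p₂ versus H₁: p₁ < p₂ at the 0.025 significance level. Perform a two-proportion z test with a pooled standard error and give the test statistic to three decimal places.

z = -3.099

p̂₁ = 304/1084 = 0.280443, p̂₂ = 475/1403 = 0.338560.
Pooled p̂ = (304+475)/(1084+1403) = 779/2487 = 0.313229.
SE = √(p̂(1−p̂)(1/n₁+1/n₂)) = √(0.313229·0.686771·0.00163527) = √(0.000351773) = 0.018756.
z = (0.280443 − 0.338560)/0.018756 = -0.058117/0.018756 = -3.099.
p-value = P(Z < -3.099) ≈ 0.0010. With α = 0.025, reject H₀.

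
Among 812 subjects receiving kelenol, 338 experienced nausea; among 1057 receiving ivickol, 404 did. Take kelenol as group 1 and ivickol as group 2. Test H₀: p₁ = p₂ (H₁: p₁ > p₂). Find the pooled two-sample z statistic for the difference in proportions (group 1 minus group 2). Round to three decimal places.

p̂₁ = 338/812 = 0.41626, p̂₂ = 404/1057 = 0.38221.
Pooled p̂ = (338+404)/(812+1057) = 742/1869 = 0.39700.
SE = √(p̂(1−p̂)(1/n₁+1/n₂)) = √(0.39700·0.60300·0.0021776) = √(0.0005213) = 0.02283.
z = (0.41626 − 0.38221)/0.02283 = 0.03405/0.02283 = 1.491.
p-value = P(Z > 1.491) ≈ 0.0680.

z = 1.491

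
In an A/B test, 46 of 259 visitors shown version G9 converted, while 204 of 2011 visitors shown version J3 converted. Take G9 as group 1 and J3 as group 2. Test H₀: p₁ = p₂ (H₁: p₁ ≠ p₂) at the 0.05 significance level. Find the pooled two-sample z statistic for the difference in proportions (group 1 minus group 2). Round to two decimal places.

z = 3.69

p̂₁ = 46/259 = 0.17761, p̂₂ = 204/2011 = 0.10144.
Pooled p̂ = (46+204)/(259+2011) = 250/2270 = 0.11013.
SE = √(p̂(1−p̂)(1/n₁+1/n₂)) = √(0.11013·0.88987·0.00435827) = √(0.000427124) = 0.02067.
z = (0.17761 − 0.10144)/0.02067 = 0.07617/0.02067 = 3.69.
Two-sided p-value ≈ 2·Φ(−3.685) = 0.0002; since p < α = 0.05, reject H₀.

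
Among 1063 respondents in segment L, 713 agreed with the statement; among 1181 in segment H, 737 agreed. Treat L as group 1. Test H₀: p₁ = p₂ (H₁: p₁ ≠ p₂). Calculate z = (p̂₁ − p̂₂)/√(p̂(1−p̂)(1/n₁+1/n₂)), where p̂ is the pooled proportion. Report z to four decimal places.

p̂₁ = 713/1063 ≈ 0.670743, p̂₂ = 737/1181 ≈ 0.624047.
Pooled p̂ = (713+737)/(1063+1181) = 1450/2244 = 0.646168.
SE = √(0.228635 × 0.00178747) = 0.020216.
z = (0.670743 − 0.624047)/0.020216 = 0.046696/0.020216 = 2.3099.
p-value = 2·P(Z > 2.310) ≈ 0.0209.

z = 2.3099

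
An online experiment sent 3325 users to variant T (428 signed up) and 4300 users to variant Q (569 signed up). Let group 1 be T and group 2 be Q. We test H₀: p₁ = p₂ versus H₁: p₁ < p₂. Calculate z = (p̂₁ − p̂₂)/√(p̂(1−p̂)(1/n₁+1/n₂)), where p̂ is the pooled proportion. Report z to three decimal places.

z = -0.463

p̂₁ = 428/3325 = 0.12872, p̂₂ = 569/4300 = 0.13233.
Pooled p̂ = (428+569)/(3325+4300) = 997/7625 = 0.13075.
SE = √(0.113657 × 0.00053331) = 0.00779.
z = (0.12872 − 0.13233)/0.00779 = -0.00361/0.00779 = -0.463.
p-value = P(Z < -0.463) ≈ 0.3217.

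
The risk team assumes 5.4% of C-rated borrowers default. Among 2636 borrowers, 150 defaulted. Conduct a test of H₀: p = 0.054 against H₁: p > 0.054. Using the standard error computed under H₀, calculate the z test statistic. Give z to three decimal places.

z = 0.660

p̂ = 150/2636 ≈ 0.056904.
SE = √(p₀(1−p₀)/n) = √(0.051084/2636) = 0.004402.
z = (0.056904 − 0.054)/0.004402 = 0.002904/0.004402 = 0.660.
p-value = P(Z > 0.660) ≈ 0.2547.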